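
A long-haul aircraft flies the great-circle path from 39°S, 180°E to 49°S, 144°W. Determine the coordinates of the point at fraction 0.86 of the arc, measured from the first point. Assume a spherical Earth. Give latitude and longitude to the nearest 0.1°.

Write both endpoints as unit vectors p₁, p₂ with components (cos φ cos λ, cos φ sin λ, sin φ).
The central angle between the endpoints is δ = arccos(p₁·p₂) ≈ 0.479 rad (27.4°).
Interpolate at f = 0.86 with slerp weights a = sin((1−f)δ)/sin δ ≈ 0.145, b = sin(fδ)/sin δ ≈ 0.869.
p = a·p₁ + b·p₂ ≈ (-0.574, -0.335, -0.747); φ = arcsin(p_z) ≈ -48.34°, λ = atan2(p_y, p_x) ≈ -149.73°.

≈ 48.3°S, 149.7°W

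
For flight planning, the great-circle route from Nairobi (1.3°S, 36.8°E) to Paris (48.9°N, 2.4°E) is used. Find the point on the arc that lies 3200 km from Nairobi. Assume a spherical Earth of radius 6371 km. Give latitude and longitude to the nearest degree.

≈ 24°N, 23°E

Convert each endpoint to a unit vector on the sphere (x = cos φ cos λ, y = cos φ sin λ, z = sin φ).
The central angle between the endpoints is δ = arccos(p₁·p₂) ≈ 1.018 rad (58.3°). The total great-circle distance is δ·R ≈ 1.018 × 6371 ≈ 6485 km, so the target fraction is f = 3200/6485 ≈ 0.493.
Interpolate at f ≈ 0.493 with slerp weights a = sin((1−f)δ)/sin δ ≈ 0.579, b = sin(fδ)/sin δ ≈ 0.566.
p = a·p₁ + b·p₂ ≈ (0.835, 0.363, 0.413); φ = arcsin(p_z) ≈ 24.40°, λ = atan2(p_y, p_x) ≈ 23.46°.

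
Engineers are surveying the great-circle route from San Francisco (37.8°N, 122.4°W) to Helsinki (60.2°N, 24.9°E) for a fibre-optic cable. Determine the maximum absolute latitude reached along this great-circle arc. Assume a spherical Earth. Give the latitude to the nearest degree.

The great circle lies in the plane with unit normal n̂ = (p₁ × p₂)/|p₁ × p₂|.
Here n̂_z ≈ +0.217; the vertex latitude is φ_max = arccos|n̂_z| ≈ 77.5°.

≈ 77°N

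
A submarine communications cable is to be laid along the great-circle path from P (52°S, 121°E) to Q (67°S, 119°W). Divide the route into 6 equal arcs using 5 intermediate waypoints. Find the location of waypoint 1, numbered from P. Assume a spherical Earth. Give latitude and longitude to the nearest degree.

From cos δ = sin φ₁ sin φ₂ + cos φ₁ cos φ₂ cos Δλ, the central angle is δ ≈ 0.921 rad (52.8°).
Interpolate at f = 1/6 with slerp weights a = sin((1−f)δ)/sin δ ≈ 0.872, b = sin(fδ)/sin δ ≈ 0.192.
p = a·p₁ + b·p₂ ≈ (-0.313, 0.395, -0.864); φ = arcsin(p_z) ≈ -59.76°, λ = atan2(p_y, p_x) ≈ 128.41°.

≈ (60°S, 128°E)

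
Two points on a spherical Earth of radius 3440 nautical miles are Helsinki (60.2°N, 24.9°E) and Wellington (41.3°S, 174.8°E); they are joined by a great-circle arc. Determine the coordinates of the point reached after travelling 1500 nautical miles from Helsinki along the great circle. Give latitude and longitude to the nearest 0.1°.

The haversine formula gives a central angle δ ≈ 2.681 rad (153.6°) between the endpoints. The total great-circle distance is δ·R ≈ 2.681 × 3440 ≈ 9222 nmi, so the target fraction is f = 1500/9222 ≈ 0.163.
Interpolate at f ≈ 0.163 with slerp weights a = sin((1−f)δ)/sin δ ≈ 1.757, b = sin(fδ)/sin δ ≈ 0.950.
p = a·p₁ + b·p₂ ≈ (0.081, 0.432, 0.898); φ = arcsin(p_z) ≈ 63.90°, λ = atan2(p_y, p_x) ≈ 79.34°.

≈ (63.9°N, 79.3°E)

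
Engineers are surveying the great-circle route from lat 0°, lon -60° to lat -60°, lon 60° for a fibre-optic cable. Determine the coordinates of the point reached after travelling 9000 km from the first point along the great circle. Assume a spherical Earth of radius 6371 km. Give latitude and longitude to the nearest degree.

≈ lat -62°, lon 10°

Convert each endpoint to a unit vector on the sphere (x = cos φ cos λ, y = cos φ sin λ, z = sin φ).
The central angle between the endpoints is δ = arccos(p₁·p₂) ≈ 1.823 rad (104.5°). The total great-circle distance is δ·R ≈ 1.823 × 6371 ≈ 11617 km, so the target fraction is f = 9000/11617 ≈ 0.775.
Interpolate at f ≈ 0.775 with slerp weights a = sin((1−f)δ)/sin δ ≈ 0.412, b = sin(fδ)/sin δ ≈ 1.020.
p = a·p₁ + b·p₂ ≈ (0.461, 0.084, -0.883); φ = arcsin(p_z) ≈ -62.04°, λ = atan2(p_y, p_x) ≈ 10.37°.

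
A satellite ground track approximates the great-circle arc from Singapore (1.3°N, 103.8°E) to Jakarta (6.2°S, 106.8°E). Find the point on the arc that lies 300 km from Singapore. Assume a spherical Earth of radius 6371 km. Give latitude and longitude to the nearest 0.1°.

The haversine formula gives a central angle δ ≈ 0.141 rad (8.1°) between the endpoints. The total great-circle distance is δ·R ≈ 0.141 × 6371 ≈ 898 km, so the target fraction is f = 300/898 ≈ 0.334.
Interpolate at f ≈ 0.334 with slerp weights a = sin((1−f)δ)/sin δ ≈ 0.667, b = sin(fδ)/sin δ ≈ 0.335.
p = a·p₁ + b·p₂ ≈ (-0.255, 0.967, -0.021); φ = arcsin(p_z) ≈ -1.21°, λ = atan2(p_y, p_x) ≈ 104.80°.

≈ 1.2°S, 104.8°E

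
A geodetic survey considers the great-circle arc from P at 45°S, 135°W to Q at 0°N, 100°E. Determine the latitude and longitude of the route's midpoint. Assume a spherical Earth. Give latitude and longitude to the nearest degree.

≈ 40°S, 144°E

Convert each endpoint to a unit vector on the sphere (x = cos φ cos λ, y = cos φ sin λ, z = sin φ).
The central angle between the endpoints is δ = arccos(p₁·p₂) ≈ 1.988 rad (113.9°).
Interpolate at f = 1/2 with slerp weights a = sin((1−f)δ)/sin δ ≈ 0.917, b = sin(fδ)/sin δ ≈ 0.917.
p = a·p₁ + b·p₂ ≈ (-0.618, 0.445, -0.649); φ = arcsin(p_z) ≈ -40.43°, λ = atan2(p_y, p_x) ≈ 144.26°.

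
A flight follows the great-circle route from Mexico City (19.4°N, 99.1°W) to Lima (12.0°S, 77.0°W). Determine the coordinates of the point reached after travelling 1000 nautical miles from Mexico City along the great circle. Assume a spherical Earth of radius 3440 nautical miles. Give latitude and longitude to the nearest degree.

≈ (6°N, 89°W)

Convert each endpoint to a unit vector on the sphere (x = cos φ cos λ, y = cos φ sin λ, z = sin φ).
The central angle between the endpoints is δ = arccos(p₁·p₂) ≈ 0.667 rad (38.2°). The total great-circle distance is δ·R ≈ 0.667 × 3440 ≈ 2294 nmi, so the target fraction is f = 1000/2294 ≈ 0.436.
Interpolate at f ≈ 0.436 with slerp weights a = sin((1−f)δ)/sin δ ≈ 0.594, b = sin(fδ)/sin δ ≈ 0.463.
p = a·p₁ + b·p₂ ≈ (0.013, -0.995, 0.101); φ = arcsin(p_z) ≈ 5.79°, λ = atan2(p_y, p_x) ≈ -89.23°.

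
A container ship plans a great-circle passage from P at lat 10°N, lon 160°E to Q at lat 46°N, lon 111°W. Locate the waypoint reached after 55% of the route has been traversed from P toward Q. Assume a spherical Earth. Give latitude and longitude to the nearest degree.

From cos δ = sin φ₁ sin φ₂ + cos φ₁ cos φ₂ cos Δλ, the central angle is δ ≈ 1.434 rad (82.1°).
Interpolate at f = 0.55 with slerp weights a = sin((1−f)δ)/sin δ ≈ 0.607, b = sin(fδ)/sin δ ≈ 0.716.
p = a·p₁ + b·p₂ ≈ (-0.740, -0.260, 0.620); φ = arcsin(p_z) ≈ 38.35°, λ = atan2(p_y, p_x) ≈ -160.65°.

≈ lat 38°N, lon 161°W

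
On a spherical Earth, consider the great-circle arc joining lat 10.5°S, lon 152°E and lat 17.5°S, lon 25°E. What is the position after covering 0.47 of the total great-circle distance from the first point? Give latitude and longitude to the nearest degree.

≈ lat 29°S, lon 94°E

Convert each endpoint to a unit vector on the sphere (x = cos φ cos λ, y = cos φ sin λ, z = sin φ).
The central angle between the endpoints is δ = arccos(p₁·p₂) ≈ 2.105 rad (120.6°).
Interpolate at f = 0.47 with slerp weights a = sin((1−f)δ)/sin δ ≈ 1.044, b = sin(fδ)/sin δ ≈ 0.971.
p = a·p₁ + b·p₂ ≈ (-0.067, 0.873, -0.482); φ = arcsin(p_z) ≈ -28.84°, λ = atan2(p_y, p_x) ≈ 94.37°.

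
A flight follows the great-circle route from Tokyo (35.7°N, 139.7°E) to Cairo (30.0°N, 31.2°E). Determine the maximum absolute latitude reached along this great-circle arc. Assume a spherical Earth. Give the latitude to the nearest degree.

The great circle lies in the plane with unit normal n̂ = (p₁ × p₂)/|p₁ × p₂|.
Here n̂_z ≈ -0.669; the vertex latitude is φ_max = arccos|n̂_z| ≈ 48.0°.
Check via Clairaut: cos φ_max = |cos φ₁| · sin C = cos(35.7°)·sin(55.4°) ≈ 0.669, again giving ≈ 48.0°.

≈ 48°N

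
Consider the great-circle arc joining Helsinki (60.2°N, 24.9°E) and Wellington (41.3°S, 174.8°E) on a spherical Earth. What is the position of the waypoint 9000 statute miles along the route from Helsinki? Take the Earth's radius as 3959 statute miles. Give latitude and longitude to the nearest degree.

≈ 21°S, 161°E

Convert each endpoint to a unit vector on the sphere (x = cos φ cos λ, y = cos φ sin λ, z = sin φ).
The central angle between the endpoints is δ = arccos(p₁·p₂) ≈ 2.681 rad (153.6°). The total great-circle distance is δ·R ≈ 2.681 × 3959 ≈ 10614 mi, so the target fraction is f = 9000/10614 ≈ 0.848.
Interpolate at f ≈ 0.848 with slerp weights a = sin((1−f)δ)/sin δ ≈ 0.892, b = sin(fδ)/sin δ ≈ 1.717.
p = a·p₁ + b·p₂ ≈ (-0.882, 0.303, -0.359); φ = arcsin(p_z) ≈ -21.06°, λ = atan2(p_y, p_x) ≈ 161.02°.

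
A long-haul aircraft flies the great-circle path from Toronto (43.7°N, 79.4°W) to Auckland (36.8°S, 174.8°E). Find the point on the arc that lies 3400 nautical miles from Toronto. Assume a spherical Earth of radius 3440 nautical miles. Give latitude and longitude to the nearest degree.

≈ 10°N, 132°W

The haversine formula gives a central angle δ ≈ 2.179 rad (124.9°) between the endpoints. The total great-circle distance is δ·R ≈ 2.179 × 3440 ≈ 7496 nmi, so the target fraction is f = 3400/7496 ≈ 0.454.
Interpolate at f ≈ 0.454 with slerp weights a = sin((1−f)δ)/sin δ ≈ 1.132, b = sin(fδ)/sin δ ≈ 1.018.
p = a·p₁ + b·p₂ ≈ (-0.661, -0.730, 0.172); φ = arcsin(p_z) ≈ 9.92°, λ = atan2(p_y, p_x) ≈ -132.15°.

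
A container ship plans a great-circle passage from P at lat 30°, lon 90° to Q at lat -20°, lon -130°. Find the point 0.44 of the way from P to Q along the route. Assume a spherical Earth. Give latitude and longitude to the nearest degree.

The haversine formula gives a central angle δ ≈ 2.489 rad (142.6°) between the endpoints.
Interpolate at f = 0.44 with slerp weights a = sin((1−f)δ)/sin δ ≈ 1.621, b = sin(fδ)/sin δ ≈ 1.464.
p = a·p₁ + b·p₂ ≈ (-0.884, 0.350, 0.310); φ = arcsin(p_z) ≈ 18.04°, λ = atan2(p_y, p_x) ≈ 158.40°.

≈ lat 18°, lon 158°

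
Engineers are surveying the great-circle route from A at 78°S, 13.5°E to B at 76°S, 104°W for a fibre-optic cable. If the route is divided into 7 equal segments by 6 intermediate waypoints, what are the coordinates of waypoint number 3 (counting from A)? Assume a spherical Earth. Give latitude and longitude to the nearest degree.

The haversine formula gives a central angle δ ≈ 0.387 rad (22.2°) between the endpoints.
Interpolate at f = 3/7 with slerp weights a = sin((1−f)δ)/sin δ ≈ 0.581, b = sin(fδ)/sin δ ≈ 0.437.
p = a·p₁ + b·p₂ ≈ (0.092, -0.074, -0.993); φ = arcsin(p_z) ≈ -83.21°, λ = atan2(p_y, p_x) ≈ -39.02°.

≈ 83°S, 39°W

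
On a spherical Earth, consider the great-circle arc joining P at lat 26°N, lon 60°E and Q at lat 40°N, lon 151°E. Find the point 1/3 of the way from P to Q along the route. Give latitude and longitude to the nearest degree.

Write both endpoints as unit vectors p₁, p₂ with components (cos φ cos λ, cos φ sin λ, sin φ).
The central angle between the endpoints is δ = arccos(p₁·p₂) ≈ 1.298 rad (74.3°).
Interpolate at f = 1/3 with slerp weights a = sin((1−f)δ)/sin δ ≈ 0.790, b = sin(fδ)/sin δ ≈ 0.435.
p = a·p₁ + b·p₂ ≈ (0.064, 0.777, 0.626); φ = arcsin(p_z) ≈ 38.78°, λ = atan2(p_y, p_x) ≈ 85.32°.

≈ lat 39°N, lon 85°E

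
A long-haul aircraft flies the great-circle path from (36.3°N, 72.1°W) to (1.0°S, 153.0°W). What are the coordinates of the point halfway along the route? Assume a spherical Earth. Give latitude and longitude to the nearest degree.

≈ (23°N, 118°W)

Write both endpoints as unit vectors p₁, p₂ with components (cos φ cos λ, cos φ sin λ, sin φ).
The central angle between the endpoints is δ = arccos(p₁·p₂) ≈ 1.453 rad (83.3°).
Interpolate at f = 1/2 with slerp weights a = sin((1−f)δ)/sin δ ≈ 0.669, b = sin(fδ)/sin δ ≈ 0.669.
p = a·p₁ + b·p₂ ≈ (-0.430, -0.817, 0.384); φ = arcsin(p_z) ≈ 22.61°, λ = atan2(p_y, p_x) ≈ -117.78°.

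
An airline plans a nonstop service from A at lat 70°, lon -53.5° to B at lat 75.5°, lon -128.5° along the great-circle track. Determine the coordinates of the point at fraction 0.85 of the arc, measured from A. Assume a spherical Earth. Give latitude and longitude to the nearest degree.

≈ lat 77°, lon -116°

The haversine formula gives a central angle δ ≈ 0.371 rad (21.3°) between the endpoints.
Interpolate at f = 0.85 with slerp weights a = sin((1−f)δ)/sin δ ≈ 0.153, b = sin(fδ)/sin δ ≈ 0.855.
p = a·p₁ + b·p₂ ≈ (-0.102, -0.210, 0.972); φ = arcsin(p_z) ≈ 76.51°, λ = atan2(p_y, p_x) ≈ -115.95°.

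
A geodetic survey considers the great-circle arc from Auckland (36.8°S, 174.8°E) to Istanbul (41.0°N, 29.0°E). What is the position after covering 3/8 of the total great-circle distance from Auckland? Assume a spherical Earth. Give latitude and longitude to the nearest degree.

≈ 5°S, 122°E

The haversine formula gives a central angle δ ≈ 2.674 rad (153.2°) between the endpoints.
Interpolate at f = 3/8 with slerp weights a = sin((1−f)δ)/sin δ ≈ 2.209, b = sin(fδ)/sin δ ≈ 1.872.
p = a·p₁ + b·p₂ ≈ (-0.526, 0.845, -0.095); φ = arcsin(p_z) ≈ -5.47°, λ = atan2(p_y, p_x) ≈ 121.90°.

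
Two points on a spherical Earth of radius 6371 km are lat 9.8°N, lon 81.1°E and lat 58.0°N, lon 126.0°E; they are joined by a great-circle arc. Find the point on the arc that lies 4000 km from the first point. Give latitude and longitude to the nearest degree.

≈ lat 41°N, lon 101°E

Write both endpoints as unit vectors p₁, p₂ with components (cos φ cos λ, cos φ sin λ, sin φ).
The central angle between the endpoints is δ = arccos(p₁·p₂) ≈ 1.031 rad (59.1°). The total great-circle distance is δ·R ≈ 1.031 × 6371 ≈ 6566 km, so the target fraction is f = 4000/6566 ≈ 0.609.
Interpolate at f ≈ 0.609 with slerp weights a = sin((1−f)δ)/sin δ ≈ 0.457, b = sin(fδ)/sin δ ≈ 0.685.
p = a·p₁ + b·p₂ ≈ (-0.144, 0.739, 0.659); φ = arcsin(p_z) ≈ 41.20°, λ = atan2(p_y, p_x) ≈ 101.01°.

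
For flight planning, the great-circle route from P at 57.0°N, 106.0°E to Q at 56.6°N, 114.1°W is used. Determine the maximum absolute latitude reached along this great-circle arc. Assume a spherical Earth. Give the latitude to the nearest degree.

The great circle lies in the plane with unit normal n̂ = (p₁ × p₂)/|p₁ × p₂|.
Here n̂_z ≈ +0.219; the vertex latitude is φ_max = arccos|n̂_z| ≈ 77.4°.

≈ 77°N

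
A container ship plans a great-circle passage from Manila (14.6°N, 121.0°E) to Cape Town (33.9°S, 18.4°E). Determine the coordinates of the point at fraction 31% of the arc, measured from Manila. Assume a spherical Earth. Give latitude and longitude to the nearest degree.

Write both endpoints as unit vectors p₁, p₂ with components (cos φ cos λ, cos φ sin λ, sin φ).
The central angle between the endpoints is δ = arccos(p₁·p₂) ≈ 1.892 rad (108.4°).
Interpolate at f = 0.31 with slerp weights a = sin((1−f)δ)/sin δ ≈ 1.017, b = sin(fδ)/sin δ ≈ 0.583.
p = a·p₁ + b·p₂ ≈ (-0.047, 0.996, -0.069); φ = arcsin(p_z) ≈ -3.96°, λ = atan2(p_y, p_x) ≈ 92.73°.

≈ (4°S, 93°E)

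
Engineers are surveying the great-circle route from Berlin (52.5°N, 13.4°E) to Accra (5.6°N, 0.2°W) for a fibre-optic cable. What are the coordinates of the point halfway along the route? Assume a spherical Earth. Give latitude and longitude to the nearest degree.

Write both endpoints as unit vectors p₁, p₂ with components (cos φ cos λ, cos φ sin λ, sin φ).
The central angle between the endpoints is δ = arccos(p₁·p₂) ≈ 0.842 rad (48.2°).
Interpolate at f = 1/2 with slerp weights a = sin((1−f)δ)/sin δ ≈ 0.548, b = sin(fδ)/sin δ ≈ 0.548.
p = a·p₁ + b·p₂ ≈ (0.870, 0.075, 0.488); φ = arcsin(p_z) ≈ 29.21°, λ = atan2(p_y, p_x) ≈ 4.95°.

≈ (29°N, 5°E)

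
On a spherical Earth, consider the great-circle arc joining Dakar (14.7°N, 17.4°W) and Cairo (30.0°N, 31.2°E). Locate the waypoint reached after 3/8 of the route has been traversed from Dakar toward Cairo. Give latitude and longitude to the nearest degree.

≈ 22°N, 1°W

Convert each endpoint to a unit vector on the sphere (x = cos φ cos λ, y = cos φ sin λ, z = sin φ).
The central angle between the endpoints is δ = arccos(p₁·p₂) ≈ 0.822 rad (47.1°).
Interpolate at f = 3/8 with slerp weights a = sin((1−f)δ)/sin δ ≈ 0.671, b = sin(fδ)/sin δ ≈ 0.414.
p = a·p₁ + b·p₂ ≈ (0.926, -0.008, 0.377); φ = arcsin(p_z) ≈ 22.17°, λ = atan2(p_y, p_x) ≈ -0.51°.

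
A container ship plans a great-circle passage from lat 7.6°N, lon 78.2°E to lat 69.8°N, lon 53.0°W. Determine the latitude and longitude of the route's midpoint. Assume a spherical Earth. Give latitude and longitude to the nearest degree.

≈ lat 53°N, lon 59°E

Convert each endpoint to a unit vector on the sphere (x = cos φ cos λ, y = cos φ sin λ, z = sin φ).
The central angle between the endpoints is δ = arccos(p₁·p₂) ≈ 1.672 rad (95.8°).
Interpolate at f = 1/2 with slerp weights a = sin((1−f)δ)/sin δ ≈ 0.746, b = sin(fδ)/sin δ ≈ 0.746.
p = a·p₁ + b·p₂ ≈ (0.306, 0.518, 0.799); φ = arcsin(p_z) ≈ 53.00°, λ = atan2(p_y, p_x) ≈ 59.41°.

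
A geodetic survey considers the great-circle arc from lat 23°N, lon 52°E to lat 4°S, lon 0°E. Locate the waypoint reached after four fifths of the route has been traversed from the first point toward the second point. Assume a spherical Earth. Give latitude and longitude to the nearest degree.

≈ lat 2°N, lon 10°E

Write both endpoints as unit vectors p₁, p₂ with components (cos φ cos λ, cos φ sin λ, sin φ).
The central angle between the endpoints is δ = arccos(p₁·p₂) ≈ 1.003 rad (57.4°).
Interpolate at f = 4/5 with slerp weights a = sin((1−f)δ)/sin δ ≈ 0.236, b = sin(fδ)/sin δ ≈ 0.853.
p = a·p₁ + b·p₂ ≈ (0.985, 0.171, 0.033); φ = arcsin(p_z) ≈ 1.88°, λ = atan2(p_y, p_x) ≈ 9.88°.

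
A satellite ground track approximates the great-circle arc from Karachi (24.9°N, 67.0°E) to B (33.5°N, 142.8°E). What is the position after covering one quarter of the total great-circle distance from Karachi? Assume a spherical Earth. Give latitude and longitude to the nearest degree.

≈ (31°N, 84°E)

Convert each endpoint to a unit vector on the sphere (x = cos φ cos λ, y = cos φ sin λ, z = sin φ).
The central angle between the endpoints is δ = arccos(p₁·p₂) ≈ 1.140 rad (65.3°).
Interpolate at f = 1/4 with slerp weights a = sin((1−f)δ)/sin δ ≈ 0.830, b = sin(fδ)/sin δ ≈ 0.309.
p = a·p₁ + b·p₂ ≈ (0.089, 0.849, 0.520); φ = arcsin(p_z) ≈ 31.36°, λ = atan2(p_y, p_x) ≈ 84.03°.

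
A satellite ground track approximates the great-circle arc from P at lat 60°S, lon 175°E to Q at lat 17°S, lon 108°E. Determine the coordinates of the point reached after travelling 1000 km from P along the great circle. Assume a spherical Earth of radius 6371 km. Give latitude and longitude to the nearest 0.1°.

The haversine formula gives a central angle δ ≈ 1.115 rad (63.9°) between the endpoints. The total great-circle distance is δ·R ≈ 1.115 × 6371 ≈ 7105 km, so the target fraction is f = 1000/7105 ≈ 0.141.
Interpolate at f ≈ 0.141 with slerp weights a = sin((1−f)δ)/sin δ ≈ 0.911, b = sin(fδ)/sin δ ≈ 0.174.
p = a·p₁ + b·p₂ ≈ (-0.505, 0.198, -0.840); φ = arcsin(p_z) ≈ -57.13°, λ = atan2(p_y, p_x) ≈ 158.60°.

≈ lat 57.1°S, lon 158.6°E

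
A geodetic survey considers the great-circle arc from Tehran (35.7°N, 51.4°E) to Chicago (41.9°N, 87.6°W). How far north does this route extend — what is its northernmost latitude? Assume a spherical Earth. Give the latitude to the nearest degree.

≈ 67°N

The great circle lies in the plane with unit normal n̂ = (p₁ × p₂)/|p₁ × p₂|.
Here n̂_z ≈ -0.397; the vertex latitude is φ_max = arccos|n̂_z| ≈ 66.6°.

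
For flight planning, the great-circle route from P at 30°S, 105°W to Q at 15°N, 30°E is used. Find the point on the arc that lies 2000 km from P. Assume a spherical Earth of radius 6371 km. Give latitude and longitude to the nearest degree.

≈ 31°S, 84°W

The haversine formula gives a central angle δ ≈ 2.376 rad (136.1°) between the endpoints. The total great-circle distance is δ·R ≈ 2.376 × 6371 ≈ 15137 km, so the target fraction is f = 2000/15137 ≈ 0.132.
Interpolate at f ≈ 0.132 with slerp weights a = sin((1−f)δ)/sin δ ≈ 1.272, b = sin(fδ)/sin δ ≈ 0.446.
p = a·p₁ + b·p₂ ≈ (0.088, -0.849, -0.521); φ = arcsin(p_z) ≈ -31.39°, λ = atan2(p_y, p_x) ≈ -84.11°.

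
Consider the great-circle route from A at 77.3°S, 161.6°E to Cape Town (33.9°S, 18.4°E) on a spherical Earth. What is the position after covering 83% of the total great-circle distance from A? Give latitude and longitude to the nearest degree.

≈ 45°S, 21°E

Convert each endpoint to a unit vector on the sphere (x = cos φ cos λ, y = cos φ sin λ, z = sin φ).
The central angle between the endpoints is δ = arccos(p₁·p₂) ≈ 1.161 rad (66.5°).
Interpolate at f = 0.83 with slerp weights a = sin((1−f)δ)/sin δ ≈ 0.214, b = sin(fδ)/sin δ ≈ 0.895.
p = a·p₁ + b·p₂ ≈ (0.661, 0.249, -0.708); φ = arcsin(p_z) ≈ -45.08°, λ = atan2(p_y, p_x) ≈ 20.69°.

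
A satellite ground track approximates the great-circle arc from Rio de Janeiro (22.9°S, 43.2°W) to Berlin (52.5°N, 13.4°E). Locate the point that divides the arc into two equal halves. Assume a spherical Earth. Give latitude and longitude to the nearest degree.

≈ (17°N, 21°W)

Convert each endpoint to a unit vector on the sphere (x = cos φ cos λ, y = cos φ sin λ, z = sin φ).
The central angle between the endpoints is δ = arccos(p₁·p₂) ≈ 1.571 rad (90.0°).
Interpolate at f = 1/2 with slerp weights a = sin((1−f)δ)/sin δ ≈ 0.707, b = sin(fδ)/sin δ ≈ 0.707.
p = a·p₁ + b·p₂ ≈ (0.894, -0.346, 0.286); φ = arcsin(p_z) ≈ 16.61°, λ = atan2(p_y, p_x) ≈ -21.17°.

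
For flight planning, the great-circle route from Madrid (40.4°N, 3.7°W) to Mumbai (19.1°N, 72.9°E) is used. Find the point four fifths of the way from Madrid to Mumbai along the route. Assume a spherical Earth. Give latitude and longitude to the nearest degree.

≈ 27°N, 61°E

Convert each endpoint to a unit vector on the sphere (x = cos φ cos λ, y = cos φ sin λ, z = sin φ).
The central angle between the endpoints is δ = arccos(p₁·p₂) ≈ 1.182 rad (67.7°).
Interpolate at f = 4/5 with slerp weights a = sin((1−f)δ)/sin δ ≈ 0.253, b = sin(fδ)/sin δ ≈ 0.876.
p = a·p₁ + b·p₂ ≈ (0.436, 0.779, 0.451); φ = arcsin(p_z) ≈ 26.79°, λ = atan2(p_y, p_x) ≈ 60.77°.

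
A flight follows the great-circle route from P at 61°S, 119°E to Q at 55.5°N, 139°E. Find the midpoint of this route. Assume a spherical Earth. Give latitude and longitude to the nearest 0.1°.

Convert each endpoint to a unit vector on the sphere (x = cos φ cos λ, y = cos φ sin λ, z = sin φ).
The central angle between the endpoints is δ = arccos(p₁·p₂) ≈ 2.052 rad (117.6°).
Interpolate at f = 1/2 with slerp weights a = sin((1−f)δ)/sin δ ≈ 0.965, b = sin(fδ)/sin δ ≈ 0.965.
p = a·p₁ + b·p₂ ≈ (-0.639, 0.768, -0.049); φ = arcsin(p_z) ≈ -2.79°, λ = atan2(p_y, p_x) ≈ 129.78°.

≈ 2.8°S, 129.8°E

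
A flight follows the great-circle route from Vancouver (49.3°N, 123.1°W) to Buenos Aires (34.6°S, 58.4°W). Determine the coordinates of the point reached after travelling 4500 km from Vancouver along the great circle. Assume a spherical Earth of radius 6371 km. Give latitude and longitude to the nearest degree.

≈ (18°N, 92°W)

From cos δ = sin φ₁ sin φ₂ + cos φ₁ cos φ₂ cos Δλ, the central angle is δ ≈ 1.773 rad (101.6°). The total great-circle distance is δ·R ≈ 1.773 × 6371 ≈ 11298 km, so the target fraction is f = 4500/11298 ≈ 0.398.
Interpolate at f ≈ 0.398 with slerp weights a = sin((1−f)δ)/sin δ ≈ 0.894, b = sin(fδ)/sin δ ≈ 0.663.
p = a·p₁ + b·p₂ ≈ (-0.033, -0.953, 0.302); φ = arcsin(p_z) ≈ 17.55°, λ = atan2(p_y, p_x) ≈ -91.96°.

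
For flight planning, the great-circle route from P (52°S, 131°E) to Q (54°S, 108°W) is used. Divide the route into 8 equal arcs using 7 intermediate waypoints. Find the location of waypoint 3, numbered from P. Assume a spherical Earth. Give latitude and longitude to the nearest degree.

Convert each endpoint to a unit vector on the sphere (x = cos φ cos λ, y = cos φ sin λ, z = sin φ).
The central angle between the endpoints is δ = arccos(p₁·p₂) ≈ 1.103 rad (63.2°).
Interpolate at f = 3/8 with slerp weights a = sin((1−f)δ)/sin δ ≈ 0.713, b = sin(fδ)/sin δ ≈ 0.450.
p = a·p₁ + b·p₂ ≈ (-0.370, 0.079, -0.926); φ = arcsin(p_z) ≈ -67.79°, λ = atan2(p_y, p_x) ≈ 167.88°.

≈ (68°S, 168°E)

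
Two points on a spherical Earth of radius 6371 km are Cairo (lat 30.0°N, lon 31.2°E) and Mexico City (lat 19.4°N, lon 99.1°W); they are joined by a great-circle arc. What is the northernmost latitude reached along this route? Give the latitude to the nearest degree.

≈ 48°N

The great circle lies in the plane with unit normal n̂ = (p₁ × p₂)/|p₁ × p₂|.
Here n̂_z ≈ -0.668; the vertex latitude is φ_max = arccos|n̂_z| ≈ 48.1°.
Check via Clairaut: cos φ_max = |cos φ₁| · sin C = cos(30.0°)·sin(50.5°) ≈ 0.668, again giving ≈ 48.1°.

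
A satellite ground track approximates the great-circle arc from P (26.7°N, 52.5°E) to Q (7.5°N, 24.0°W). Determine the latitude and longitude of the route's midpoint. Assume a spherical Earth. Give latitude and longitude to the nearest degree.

Convert each endpoint to a unit vector on the sphere (x = cos φ cos λ, y = cos φ sin λ, z = sin φ).
The central angle between the endpoints is δ = arccos(p₁·p₂) ≈ 1.302 rad (74.6°).
Interpolate at f = 1/2 with slerp weights a = sin((1−f)δ)/sin δ ≈ 0.629, b = sin(fδ)/sin δ ≈ 0.629.
p = a·p₁ + b·p₂ ≈ (0.911, 0.192, 0.364); φ = arcsin(p_z) ≈ 21.38°, λ = atan2(p_y, p_x) ≈ 11.90°.

≈ (21°N, 12°E)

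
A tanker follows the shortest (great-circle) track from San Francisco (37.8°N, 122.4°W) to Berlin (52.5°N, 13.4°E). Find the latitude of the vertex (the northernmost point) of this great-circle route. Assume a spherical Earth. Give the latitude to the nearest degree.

The great circle lies in the plane with unit normal n̂ = (p₁ × p₂)/|p₁ × p₂|.
Here n̂_z ≈ +0.339; the vertex latitude is φ_max = arccos|n̂_z| ≈ 70.2°.

≈ 70°N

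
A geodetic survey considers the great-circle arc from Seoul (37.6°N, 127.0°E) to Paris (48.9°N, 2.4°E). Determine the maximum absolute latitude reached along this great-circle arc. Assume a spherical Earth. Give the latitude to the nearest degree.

The great circle lies in the plane with unit normal n̂ = (p₁ × p₂)/|p₁ × p₂|.
Here n̂_z ≈ -0.435; the vertex latitude is φ_max = arccos|n̂_z| ≈ 64.2°.
Check via Clairaut: cos φ_max = |cos φ₁| · sin C = cos(37.6°)·sin(33.3°) ≈ 0.435, again giving ≈ 64.2°.

≈ 64°N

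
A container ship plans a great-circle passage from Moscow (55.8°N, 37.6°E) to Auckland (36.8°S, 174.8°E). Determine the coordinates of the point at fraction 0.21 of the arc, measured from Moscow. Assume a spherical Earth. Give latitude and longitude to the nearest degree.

From cos δ = sin φ₁ sin φ₂ + cos φ₁ cos φ₂ cos Δλ, the central angle is δ ≈ 2.542 rad (145.7°).
Interpolate at f = 0.21 with slerp weights a = sin((1−f)δ)/sin δ ≈ 1.606, b = sin(fδ)/sin δ ≈ 0.902.
p = a·p₁ + b·p₂ ≈ (-0.004, 0.616, 0.788); φ = arcsin(p_z) ≈ 51.97°, λ = atan2(p_y, p_x) ≈ 90.40°.

≈ 52°N, 90°E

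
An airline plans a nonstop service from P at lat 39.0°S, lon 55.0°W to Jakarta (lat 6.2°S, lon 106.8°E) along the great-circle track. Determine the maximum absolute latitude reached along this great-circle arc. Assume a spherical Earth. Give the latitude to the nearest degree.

≈ 71°S

The great circle lies in the plane with unit normal n̂ = (p₁ × p₂)/|p₁ × p₂|.
Here n̂_z ≈ +0.323; the vertex latitude is φ_max = arccos|n̂_z| ≈ 71.1°.
Check via Clairaut: cos φ_max = |cos φ₁| · sin C = cos(39.0°)·sin(155.4°) ≈ 0.323, again giving ≈ 71.1°.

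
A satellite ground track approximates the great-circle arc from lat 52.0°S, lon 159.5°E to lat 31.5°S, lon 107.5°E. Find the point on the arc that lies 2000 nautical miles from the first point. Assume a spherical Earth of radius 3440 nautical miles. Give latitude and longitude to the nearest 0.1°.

≈ lat 37.8°S, lon 116.0°E

Convert each endpoint to a unit vector on the sphere (x = cos φ cos λ, y = cos φ sin λ, z = sin φ).
The central angle between the endpoints is δ = arccos(p₁·p₂) ≈ 0.745 rad (42.7°). The total great-circle distance is δ·R ≈ 0.745 × 3440 ≈ 2564 nmi, so the target fraction is f = 2000/2564 ≈ 0.780.
Interpolate at f ≈ 0.780 with slerp weights a = sin((1−f)δ)/sin δ ≈ 0.241, b = sin(fδ)/sin δ ≈ 0.810.
p = a·p₁ + b·p₂ ≈ (-0.346, 0.710, -0.613); φ = arcsin(p_z) ≈ -37.78°, λ = atan2(p_y, p_x) ≈ 115.99°.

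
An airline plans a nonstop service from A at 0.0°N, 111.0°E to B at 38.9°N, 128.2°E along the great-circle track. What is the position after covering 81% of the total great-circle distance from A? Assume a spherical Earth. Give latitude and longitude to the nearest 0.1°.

Convert each endpoint to a unit vector on the sphere (x = cos φ cos λ, y = cos φ sin λ, z = sin φ).
The central angle between the endpoints is δ = arccos(p₁·p₂) ≈ 0.733 rad (42.0°).
Interpolate at f = 0.81 with slerp weights a = sin((1−f)δ)/sin δ ≈ 0.207, b = sin(fδ)/sin δ ≈ 0.836.
p = a·p₁ + b·p₂ ≈ (-0.477, 0.705, 0.525); φ = arcsin(p_z) ≈ 31.67°, λ = atan2(p_y, p_x) ≈ 124.07°.

≈ 31.7°N, 124.1°E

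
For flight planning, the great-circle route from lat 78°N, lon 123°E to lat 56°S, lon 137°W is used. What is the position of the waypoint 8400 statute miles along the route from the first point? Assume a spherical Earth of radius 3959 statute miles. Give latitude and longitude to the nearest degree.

≈ lat 32°S, lon 147°W

The haversine formula gives a central angle δ ≈ 2.552 rad (146.2°) between the endpoints. The total great-circle distance is δ·R ≈ 2.552 × 3959 ≈ 10103 mi, so the target fraction is f = 8400/10103 ≈ 0.831.
Interpolate at f ≈ 0.831 with slerp weights a = sin((1−f)δ)/sin δ ≈ 0.750, b = sin(fδ)/sin δ ≈ 1.532.
p = a·p₁ + b·p₂ ≈ (-0.712, -0.454, -0.537); φ = arcsin(p_z) ≈ -32.46°, λ = atan2(p_y, p_x) ≈ -147.48°.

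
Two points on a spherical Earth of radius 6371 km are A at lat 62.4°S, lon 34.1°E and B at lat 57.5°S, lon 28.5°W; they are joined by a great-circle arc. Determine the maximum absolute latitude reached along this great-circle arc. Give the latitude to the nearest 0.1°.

≈ 64.2°S

The great circle lies in the plane with unit normal n̂ = (p₁ × p₂)/|p₁ × p₂|.
Here n̂_z ≈ -0.436; the vertex latitude is φ_max = arccos|n̂_z| ≈ 64.2°.
Check via Clairaut: cos φ_max = |cos φ₁| · sin C = cos(62.4°)·sin(109.8°) ≈ 0.436, again giving ≈ 64.2°.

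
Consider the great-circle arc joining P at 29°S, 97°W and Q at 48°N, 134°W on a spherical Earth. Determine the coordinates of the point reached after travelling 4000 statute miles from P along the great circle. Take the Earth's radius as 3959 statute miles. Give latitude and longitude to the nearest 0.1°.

≈ 24.8°N, 119.2°W

The haversine formula gives a central angle δ ≈ 1.463 rad (83.9°) between the endpoints. The total great-circle distance is δ·R ≈ 1.463 × 3959 ≈ 5794 mi, so the target fraction is f = 4000/5794 ≈ 0.690.
Interpolate at f ≈ 0.690 with slerp weights a = sin((1−f)δ)/sin δ ≈ 0.440, b = sin(fδ)/sin δ ≈ 0.852.
p = a·p₁ + b·p₂ ≈ (-0.443, -0.792, 0.420); φ = arcsin(p_z) ≈ 24.81°, λ = atan2(p_y, p_x) ≈ -119.21°.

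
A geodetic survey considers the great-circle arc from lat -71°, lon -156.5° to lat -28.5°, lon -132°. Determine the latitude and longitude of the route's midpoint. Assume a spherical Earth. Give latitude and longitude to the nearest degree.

≈ lat -50°, lon -139°

Write both endpoints as unit vectors p₁, p₂ with components (cos φ cos λ, cos φ sin λ, sin φ).
The central angle between the endpoints is δ = arccos(p₁·p₂) ≈ 0.779 rad (44.6°).
Interpolate at f = 1/2 with slerp weights a = sin((1−f)δ)/sin δ ≈ 0.540, b = sin(fδ)/sin δ ≈ 0.540.
p = a·p₁ + b·p₂ ≈ (-0.479, -0.423, -0.769); φ = arcsin(p_z) ≈ -50.26°, λ = atan2(p_y, p_x) ≈ -138.55°.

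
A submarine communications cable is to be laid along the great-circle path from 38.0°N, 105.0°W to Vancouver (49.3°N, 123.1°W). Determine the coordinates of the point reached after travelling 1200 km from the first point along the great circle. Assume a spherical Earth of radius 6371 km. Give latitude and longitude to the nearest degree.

Write both endpoints as unit vectors p₁, p₂ with components (cos φ cos λ, cos φ sin λ, sin φ).
The central angle between the endpoints is δ = arccos(p₁·p₂) ≈ 0.301 rad (17.2°). The total great-circle distance is δ·R ≈ 0.301 × 6371 ≈ 1915 km, so the target fraction is f = 1200/1915 ≈ 0.627.
Interpolate at f ≈ 0.627 with slerp weights a = sin((1−f)δ)/sin δ ≈ 0.378, b = sin(fδ)/sin δ ≈ 0.633.
p = a·p₁ + b·p₂ ≈ (-0.302, -0.633, 0.712); φ = arcsin(p_z) ≈ 45.43°, λ = atan2(p_y, p_x) ≈ -115.52°.

≈ 45°N, 116°W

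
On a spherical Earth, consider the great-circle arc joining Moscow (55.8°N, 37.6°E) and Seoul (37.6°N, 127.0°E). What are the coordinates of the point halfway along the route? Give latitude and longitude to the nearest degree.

Convert each endpoint to a unit vector on the sphere (x = cos φ cos λ, y = cos φ sin λ, z = sin φ).
The central angle between the endpoints is δ = arccos(p₁·p₂) ≈ 1.036 rad (59.4°).
Interpolate at f = 1/2 with slerp weights a = sin((1−f)δ)/sin δ ≈ 0.576, b = sin(fδ)/sin δ ≈ 0.576.
p = a·p₁ + b·p₂ ≈ (-0.018, 0.562, 0.827); φ = arcsin(p_z) ≈ 55.81°, λ = atan2(p_y, p_x) ≈ 91.85°.

≈ (56°N, 92°E)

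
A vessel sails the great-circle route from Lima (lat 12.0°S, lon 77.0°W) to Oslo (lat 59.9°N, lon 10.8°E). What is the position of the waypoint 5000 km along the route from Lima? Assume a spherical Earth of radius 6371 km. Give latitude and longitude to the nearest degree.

≈ lat 27°N, lon 53°W

Convert each endpoint to a unit vector on the sphere (x = cos φ cos λ, y = cos φ sin λ, z = sin φ).
The central angle between the endpoints is δ = arccos(p₁·p₂) ≈ 1.733 rad (99.3°). The total great-circle distance is δ·R ≈ 1.733 × 6371 ≈ 11038 km, so the target fraction is f = 5000/11038 ≈ 0.453.
Interpolate at f ≈ 0.453 with slerp weights a = sin((1−f)δ)/sin δ ≈ 0.823, b = sin(fδ)/sin δ ≈ 0.716.
p = a·p₁ + b·p₂ ≈ (0.534, -0.717, 0.448); φ = arcsin(p_z) ≈ 26.64°, λ = atan2(p_y, p_x) ≈ -53.33°.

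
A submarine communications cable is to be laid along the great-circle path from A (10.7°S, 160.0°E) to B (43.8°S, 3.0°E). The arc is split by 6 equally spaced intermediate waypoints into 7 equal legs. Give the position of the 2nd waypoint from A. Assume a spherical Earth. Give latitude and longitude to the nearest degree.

≈ (43°S, 145°E)

Write both endpoints as unit vectors p₁, p₂ with components (cos φ cos λ, cos φ sin λ, sin φ).
The central angle between the endpoints is δ = arccos(p₁·p₂) ≈ 2.123 rad (121.6°).
Interpolate at f = 2/7 with slerp weights a = sin((1−f)δ)/sin δ ≈ 1.173, b = sin(fδ)/sin δ ≈ 0.669.
p = a·p₁ + b·p₂ ≈ (-0.600, 0.419, -0.681); φ = arcsin(p_z) ≈ -42.92°, λ = atan2(p_y, p_x) ≈ 145.06°.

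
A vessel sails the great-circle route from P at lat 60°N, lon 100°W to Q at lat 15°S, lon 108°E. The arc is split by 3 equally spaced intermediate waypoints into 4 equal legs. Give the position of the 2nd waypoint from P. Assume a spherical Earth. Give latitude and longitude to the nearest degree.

Write both endpoints as unit vectors p₁, p₂ with components (cos φ cos λ, cos φ sin λ, sin φ).
The central angle between the endpoints is δ = arccos(p₁·p₂) ≈ 2.279 rad (130.6°).
Interpolate at f = 2/4 with slerp weights a = sin((1−f)δ)/sin δ ≈ 1.196, b = sin(fδ)/sin δ ≈ 1.196.
p = a·p₁ + b·p₂ ≈ (-0.461, 0.510, 0.726); φ = arcsin(p_z) ≈ 46.58°, λ = atan2(p_y, p_x) ≈ 132.11°.

≈ lat 47°N, lon 132°E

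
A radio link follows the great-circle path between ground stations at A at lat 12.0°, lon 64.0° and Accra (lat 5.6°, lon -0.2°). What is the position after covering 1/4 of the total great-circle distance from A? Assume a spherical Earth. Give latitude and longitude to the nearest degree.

Convert each endpoint to a unit vector on the sphere (x = cos φ cos λ, y = cos φ sin λ, z = sin φ).
The central angle between the endpoints is δ = arccos(p₁·p₂) ≈ 1.111 rad (63.6°).
Interpolate at f = 1/4 with slerp weights a = sin((1−f)δ)/sin δ ≈ 0.826, b = sin(fδ)/sin δ ≈ 0.306.
p = a·p₁ + b·p₂ ≈ (0.659, 0.725, 0.202); φ = arcsin(p_z) ≈ 11.63°, λ = atan2(p_y, p_x) ≈ 47.75°.

≈ lat 12°, lon 48°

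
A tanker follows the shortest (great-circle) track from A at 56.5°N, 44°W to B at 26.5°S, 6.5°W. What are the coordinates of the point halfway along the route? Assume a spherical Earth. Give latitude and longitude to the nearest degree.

Write both endpoints as unit vectors p₁, p₂ with components (cos φ cos λ, cos φ sin λ, sin φ).
The central angle between the endpoints is δ = arccos(p₁·p₂) ≈ 1.551 rad (88.9°).
Interpolate at f = 1/2 with slerp weights a = sin((1−f)δ)/sin δ ≈ 0.700, b = sin(fδ)/sin δ ≈ 0.700.
p = a·p₁ + b·p₂ ≈ (0.901, -0.339, 0.271); φ = arcsin(p_z) ≈ 15.75°, λ = atan2(p_y, p_x) ≈ -20.65°.

≈ 16°N, 21°W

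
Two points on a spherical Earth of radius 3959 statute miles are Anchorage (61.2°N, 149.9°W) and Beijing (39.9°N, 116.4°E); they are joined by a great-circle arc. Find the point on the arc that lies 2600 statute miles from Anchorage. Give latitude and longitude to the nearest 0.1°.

≈ 54.8°N, 136.0°E

Write both endpoints as unit vectors p₁, p₂ with components (cos φ cos λ, cos φ sin λ, sin φ).
The central angle between the endpoints is δ = arccos(p₁·p₂) ≈ 1.002 rad (57.4°). The total great-circle distance is δ·R ≈ 1.002 × 3959 ≈ 3969 mi, so the target fraction is f = 2600/3969 ≈ 0.655.
Interpolate at f ≈ 0.655 with slerp weights a = sin((1−f)δ)/sin δ ≈ 0.402, b = sin(fδ)/sin δ ≈ 0.724.
p = a·p₁ + b·p₂ ≈ (-0.415, 0.401, 0.817); φ = arcsin(p_z) ≈ 54.79°, λ = atan2(p_y, p_x) ≈ 135.99°.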